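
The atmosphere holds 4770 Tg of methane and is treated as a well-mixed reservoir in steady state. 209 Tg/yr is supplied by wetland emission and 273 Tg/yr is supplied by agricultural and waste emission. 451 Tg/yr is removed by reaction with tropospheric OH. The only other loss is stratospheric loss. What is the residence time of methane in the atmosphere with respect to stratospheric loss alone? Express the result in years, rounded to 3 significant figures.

154 yr

At steady state ΣF_in = ΣF_out.
ΣF_in = 209 + 273 = 482.00 Tg/yr.
Stratospheric loss flux = ΣF_in − (451) = 482.00 − 451.0 = 31.00 Tg/yr.
τ = M / F = 4770 / 31.00 = 153.9 yr.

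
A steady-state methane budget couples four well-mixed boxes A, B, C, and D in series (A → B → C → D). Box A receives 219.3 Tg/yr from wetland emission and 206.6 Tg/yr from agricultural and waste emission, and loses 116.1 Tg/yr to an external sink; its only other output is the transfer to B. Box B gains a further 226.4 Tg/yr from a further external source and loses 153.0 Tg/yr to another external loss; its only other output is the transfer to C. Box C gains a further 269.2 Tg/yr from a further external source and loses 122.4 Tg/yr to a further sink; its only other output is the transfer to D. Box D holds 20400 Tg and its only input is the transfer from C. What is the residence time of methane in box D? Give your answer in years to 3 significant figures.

38.5 yr

Box A: F(A→B) = (219.3 + 206.6) − 116.1 = 309.80 Tg/yr.
Box B: F(B→C) = (309.80 + 226.4) − 153.0 = 383.20 Tg/yr.
Box C: F(C→D) = (383.20 + 269.2) − 122.4 = 530.00 Tg/yr.
Box D throughput = its input = 530.00 Tg/yr; τ = 20400 / 530.00 = 38.49 yr.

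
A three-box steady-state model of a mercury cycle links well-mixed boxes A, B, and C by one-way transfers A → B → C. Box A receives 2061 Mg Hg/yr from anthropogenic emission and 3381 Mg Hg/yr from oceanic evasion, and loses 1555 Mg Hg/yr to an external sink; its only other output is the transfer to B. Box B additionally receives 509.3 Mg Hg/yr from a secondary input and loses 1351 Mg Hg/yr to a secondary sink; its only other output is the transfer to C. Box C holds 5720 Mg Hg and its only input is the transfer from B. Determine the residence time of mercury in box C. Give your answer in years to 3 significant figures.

1.88 yr

Box A: F(A→B) = (2061 + 3381) − 1555 = 3887.0 Mg Hg/yr.
Box B: F(B→C) = (3887.0 + 509.3) − 1351 = 3045.3 Mg Hg/yr.
Box C throughput = its input = 3045.3 Mg Hg/yr; τ = 5720 / 3045.3 = 1.878 yr.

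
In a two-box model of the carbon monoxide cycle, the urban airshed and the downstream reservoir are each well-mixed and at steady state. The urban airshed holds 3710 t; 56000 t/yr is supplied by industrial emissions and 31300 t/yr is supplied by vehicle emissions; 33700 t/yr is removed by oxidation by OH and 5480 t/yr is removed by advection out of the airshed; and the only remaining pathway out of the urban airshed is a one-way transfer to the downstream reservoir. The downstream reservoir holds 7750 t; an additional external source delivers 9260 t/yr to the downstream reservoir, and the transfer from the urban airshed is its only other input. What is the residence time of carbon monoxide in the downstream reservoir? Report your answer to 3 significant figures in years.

0.135 yr

Balance the urban airshed: ΣF_in = 56000 + 31300 = 87300 t/yr.
Transfer to the downstream reservoir = ΣF_in − (33700 + 5480) = 48120 t/yr.
Total input to the downstream reservoir = 48120 + 9260 = 57380 t/yr; at steady state this equals its total output.
τ = M / F = 7750 / 57380 = 0.1351 yr.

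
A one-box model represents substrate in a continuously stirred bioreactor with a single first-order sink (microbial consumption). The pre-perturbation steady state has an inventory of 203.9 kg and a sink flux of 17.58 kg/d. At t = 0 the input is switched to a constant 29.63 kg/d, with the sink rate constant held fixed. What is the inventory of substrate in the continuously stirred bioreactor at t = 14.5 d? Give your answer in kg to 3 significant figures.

Residence time τ = M₀/F₀ = 11.60 d. The eventual steady state is M_∞ = M₀·(F₁/F₀) = 203.9 × 29.63/17.58 = 343.66 kg.
The anomaly ΔM(t) = M(t) − M_∞ decays as ΔM₀·e^(−t/τ) with ΔM₀ = 203.9 − 343.66 = −139.8 kg.
At t = 14.5 d, e^(−t/τ) = e^(−1.250) = 0.2865, so ΔM = −40.04 kg and M = 343.66 − 40.04 = 303.63 kg.

304 kg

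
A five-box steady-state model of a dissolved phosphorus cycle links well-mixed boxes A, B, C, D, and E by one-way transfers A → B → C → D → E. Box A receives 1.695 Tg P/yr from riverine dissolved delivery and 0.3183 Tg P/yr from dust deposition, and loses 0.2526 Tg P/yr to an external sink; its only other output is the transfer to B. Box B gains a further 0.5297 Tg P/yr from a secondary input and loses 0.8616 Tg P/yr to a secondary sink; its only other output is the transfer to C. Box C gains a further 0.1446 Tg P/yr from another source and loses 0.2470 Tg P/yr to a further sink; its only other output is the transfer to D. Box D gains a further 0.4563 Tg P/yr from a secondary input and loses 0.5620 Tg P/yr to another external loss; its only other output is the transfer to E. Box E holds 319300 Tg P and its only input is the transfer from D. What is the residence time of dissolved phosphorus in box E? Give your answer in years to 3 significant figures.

262000 yr

Box A: F(A→B) = (1.695 + 0.3183) − 0.2526 = 1.7607 Tg P/yr.
Box B: F(B→C) = (1.7607 + 0.5297) − 0.8616 = 1.4288 Tg P/yr.
Box C: F(C→D) = (1.4288 + 0.1446) − 0.2470 = 1.3264 Tg P/yr.
Box D: F(D→E) = (1.3264 + 0.4563) − 0.5620 = 1.2207 Tg P/yr.
Box E throughput = its input = 1.2207 Tg P/yr; τ = 319300 / 1.2207 = 261600 yr.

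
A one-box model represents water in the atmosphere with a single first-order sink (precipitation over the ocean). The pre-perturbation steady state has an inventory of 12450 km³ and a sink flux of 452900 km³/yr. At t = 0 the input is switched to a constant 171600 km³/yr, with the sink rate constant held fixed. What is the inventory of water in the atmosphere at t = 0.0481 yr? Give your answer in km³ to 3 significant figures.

Residence time τ = M₀/F₀ = 0.02749 yr. The eventual steady state is M_∞ = M₀·(F₁/F₀) = 12450 × 171600/452900 = 4717.2 km³.
The anomaly ΔM(t) = M(t) − M_∞ decays as ΔM₀·e^(−t/τ) with ΔM₀ = 12450 − 4717.2 = 7733 km³.
At t = 0.0481 yr, e^(−t/τ) = e^(−1.750) = 0.1738, so ΔM = 1344 km³ and M = 4717.2 + 1344 = 6061.3 km³.

6060 km³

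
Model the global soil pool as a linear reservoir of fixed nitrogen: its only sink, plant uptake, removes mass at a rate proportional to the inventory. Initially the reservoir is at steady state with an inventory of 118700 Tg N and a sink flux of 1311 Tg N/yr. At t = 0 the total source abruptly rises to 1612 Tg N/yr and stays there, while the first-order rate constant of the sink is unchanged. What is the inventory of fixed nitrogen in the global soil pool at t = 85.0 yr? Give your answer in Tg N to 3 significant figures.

135000 Tg N

τ = M₀/F₀ = 118700/1311 = 90.54 yr; rate constant k = 1/τ.
New steady state M_∞ = F₁/k = F₁·τ = 1612 × 90.54 = 145950 Tg N.
M(t) = M_∞ + (M₀ − M_∞)·e^(−t/τ); t/τ = 85.0/90.54 = 0.9388, so e^(−t/τ) = 0.3911.
M(t) = 145950 − 27250 × 0.3911 = 135290 Tg N.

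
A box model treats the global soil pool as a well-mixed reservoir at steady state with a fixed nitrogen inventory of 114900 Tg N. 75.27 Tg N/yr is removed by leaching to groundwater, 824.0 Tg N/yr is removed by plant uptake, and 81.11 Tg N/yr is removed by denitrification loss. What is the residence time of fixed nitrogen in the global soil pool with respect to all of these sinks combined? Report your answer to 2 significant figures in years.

Total removal flux = 75.27 + 824.0 + 81.11 = 980.38 Tg N/yr.
τ = M / ΣF_out = 114900 / 980.38 = 117.2 yr.

120 yr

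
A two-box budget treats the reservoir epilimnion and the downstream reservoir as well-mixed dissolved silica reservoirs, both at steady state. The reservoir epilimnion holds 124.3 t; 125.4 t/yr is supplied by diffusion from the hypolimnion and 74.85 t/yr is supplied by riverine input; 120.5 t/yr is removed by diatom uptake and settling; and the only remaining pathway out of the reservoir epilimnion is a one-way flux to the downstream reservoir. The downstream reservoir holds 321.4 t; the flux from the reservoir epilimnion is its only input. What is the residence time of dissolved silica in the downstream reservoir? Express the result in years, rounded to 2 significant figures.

4.0 yr

Balance the reservoir epilimnion: ΣF_in = 125.4 + 74.85 = 200.25 t/yr.
Flux to the downstream reservoir = ΣF_in − (120.5) = 79.750 t/yr.
At steady state the output of the downstream reservoir equals its input, 79.750 t/yr.
τ = M / F = 321.4 / 79.750 = 4.030 yr.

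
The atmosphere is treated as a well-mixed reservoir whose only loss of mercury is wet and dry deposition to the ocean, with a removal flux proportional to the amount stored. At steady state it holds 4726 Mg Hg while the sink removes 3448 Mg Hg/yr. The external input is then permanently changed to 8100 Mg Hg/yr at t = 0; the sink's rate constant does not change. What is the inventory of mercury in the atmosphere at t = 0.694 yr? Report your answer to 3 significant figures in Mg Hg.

7260 Mg Hg

The sink rate constant is k = F₀/M₀ = 3448/4726 = 0.7296 yr⁻¹.
Solving dM/dt = F₁ − kM with M(0) = M₀ gives M(t) = F₁/k + (M₀ − F₁/k)·e^(−kt).
F₁/k = 8100/0.7296 = 11102 Mg Hg; kt = 0.7296 × 0.694 = 0.5063, e^(−kt) = 0.6027.
M(0.694) = 11102 + (4726 − 11102) × 0.6027 = 11102 − 3843 = 7259.3 Mg Hg.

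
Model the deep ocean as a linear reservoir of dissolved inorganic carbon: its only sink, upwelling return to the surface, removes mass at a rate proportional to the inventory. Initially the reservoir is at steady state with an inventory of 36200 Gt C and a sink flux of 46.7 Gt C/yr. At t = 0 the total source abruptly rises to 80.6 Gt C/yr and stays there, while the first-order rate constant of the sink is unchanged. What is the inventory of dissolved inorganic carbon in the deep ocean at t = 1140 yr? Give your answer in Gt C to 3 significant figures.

The sink rate constant is k = F₀/M₀ = 46.7/36200 = 0.001290 yr⁻¹.
Solving dM/dt = F₁ − kM with M(0) = M₀ gives M(t) = F₁/k + (M₀ − F₁/k)·e^(−kt).
F₁/k = 80.6/0.001290 = 62478 Gt C; kt = 0.001290 × 1140 = 1.471, e^(−kt) = 0.2298.
M(1140) = 62478 + (36200 − 62478) × 0.2298 = 62478 − 6038 = 56440 Gt C.

56400 Gt C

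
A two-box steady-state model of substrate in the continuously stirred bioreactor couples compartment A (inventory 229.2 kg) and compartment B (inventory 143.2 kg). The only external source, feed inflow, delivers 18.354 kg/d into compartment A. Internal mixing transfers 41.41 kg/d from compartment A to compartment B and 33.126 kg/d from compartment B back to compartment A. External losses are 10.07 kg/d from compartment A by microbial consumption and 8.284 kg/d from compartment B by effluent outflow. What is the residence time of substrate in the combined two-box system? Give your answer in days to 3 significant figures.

20.3 d

Treat the two boxes together as one reservoir: the mixing fluxes between them are internal recycling, so τ = ΣM / Σ(external losses).
M_total = 229.2 + 143.2 = 372.40 kg.
ΣF_external_out = 10.07 + 8.284 = 18.354 kg/d.
τ = M_total / ΣF_ext = 372.40 / 18.354 = 20.29 d.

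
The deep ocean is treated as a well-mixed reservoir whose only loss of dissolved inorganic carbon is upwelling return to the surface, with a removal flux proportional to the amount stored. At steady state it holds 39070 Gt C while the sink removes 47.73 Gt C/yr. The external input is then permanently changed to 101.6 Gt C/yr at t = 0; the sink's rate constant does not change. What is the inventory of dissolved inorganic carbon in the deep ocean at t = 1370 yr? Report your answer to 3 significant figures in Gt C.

74900 Gt C

The sink rate constant is k = F₀/M₀ = 47.73/39070 = 0.001222 yr⁻¹.
Solving dM/dt = F₁ − kM with M(0) = M₀ gives M(t) = F₁/k + (M₀ − F₁/k)·e^(−kt).
F₁/k = 101.6/0.001222 = 83166 Gt C; kt = 0.001222 × 1370 = 1.674, e^(−kt) = 0.1876.
M(1370) = 83166 + (39070 − 83166) × 0.1876 = 83166 − 8271 = 74895 Gt C.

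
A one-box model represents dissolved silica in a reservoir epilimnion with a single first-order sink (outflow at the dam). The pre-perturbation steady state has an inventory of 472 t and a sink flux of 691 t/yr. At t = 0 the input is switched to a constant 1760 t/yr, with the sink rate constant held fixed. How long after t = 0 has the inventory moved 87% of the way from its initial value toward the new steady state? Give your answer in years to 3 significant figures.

τ = M₀/F₀ = 472/691 = 0.6831 yr.
The remaining gap fraction is e^(−t/τ); 87% covered ⇒ e^(−t/τ) = 0.130.
t = −τ ln(0.130) = 0.6831 × 2.040 = 1.394 yr.

1.39 yr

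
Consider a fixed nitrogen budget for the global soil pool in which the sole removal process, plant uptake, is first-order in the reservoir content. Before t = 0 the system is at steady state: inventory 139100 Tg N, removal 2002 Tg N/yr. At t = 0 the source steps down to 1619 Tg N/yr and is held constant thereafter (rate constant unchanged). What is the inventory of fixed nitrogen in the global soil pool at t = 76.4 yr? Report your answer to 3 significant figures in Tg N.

121000 Tg N

Residence time τ = M₀/F₀ = 69.48 yr. The eventual steady state is M_∞ = M₀·(F₁/F₀) = 139100 × 1619/2002 = 112490 Tg N.
The anomaly ΔM(t) = M(t) − M_∞ decays as ΔM₀·e^(−t/τ) with ΔM₀ = 139100 − 112490 = 26610 Tg N.
At t = 76.4 yr, e^(−t/τ) = e^(−1.100) = 0.3330, so ΔM = 8862 Tg N and M = 112490 + 8862 = 121350 Tg N.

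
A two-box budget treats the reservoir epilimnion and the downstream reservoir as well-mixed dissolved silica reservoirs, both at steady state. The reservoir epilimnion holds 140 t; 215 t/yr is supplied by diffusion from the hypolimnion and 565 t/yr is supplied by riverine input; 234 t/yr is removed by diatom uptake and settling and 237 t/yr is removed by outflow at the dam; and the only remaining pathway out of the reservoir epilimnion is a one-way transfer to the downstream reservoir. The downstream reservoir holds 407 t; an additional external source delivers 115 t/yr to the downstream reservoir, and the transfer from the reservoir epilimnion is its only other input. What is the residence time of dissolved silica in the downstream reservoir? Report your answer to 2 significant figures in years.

Balance the reservoir epilimnion: ΣF_in = 215 + 565 = 780.00 t/yr.
Transfer to the downstream reservoir = ΣF_in − (234 + 237) = 309.00 t/yr.
Total input to the downstream reservoir = 309.00 + 115 = 424.00 t/yr; at steady state this equals its total output.
τ = M / F = 407 / 424.00 = 0.9599 yr.

0.96 yr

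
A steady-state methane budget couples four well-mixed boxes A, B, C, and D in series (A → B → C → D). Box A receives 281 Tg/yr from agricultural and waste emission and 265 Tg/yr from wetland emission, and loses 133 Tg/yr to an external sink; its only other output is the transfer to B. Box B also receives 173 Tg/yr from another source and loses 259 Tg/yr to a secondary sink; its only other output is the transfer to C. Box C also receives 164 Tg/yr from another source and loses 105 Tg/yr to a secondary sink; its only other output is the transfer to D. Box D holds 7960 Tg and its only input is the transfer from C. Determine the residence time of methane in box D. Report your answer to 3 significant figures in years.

20.6 yr

Box A: F(A→B) = (281 + 265) − 133 = 413.00 Tg/yr.
Box B: F(B→C) = (413.00 + 173) − 259 = 327.00 Tg/yr.
Box C: F(C→D) = (327.00 + 164) − 105 = 386.00 Tg/yr.
Box D throughput = its input = 386.00 Tg/yr; τ = 7960 / 386.00 = 20.62 yr.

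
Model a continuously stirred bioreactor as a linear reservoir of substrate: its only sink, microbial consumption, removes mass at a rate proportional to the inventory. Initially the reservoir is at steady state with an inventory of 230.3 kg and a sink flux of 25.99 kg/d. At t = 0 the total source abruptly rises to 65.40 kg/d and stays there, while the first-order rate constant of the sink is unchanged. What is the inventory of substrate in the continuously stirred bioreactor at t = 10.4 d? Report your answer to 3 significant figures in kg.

The sink rate constant is k = F₀/M₀ = 25.99/230.3 = 0.1129 d⁻¹.
Solving dM/dt = F₁ − kM with M(0) = M₀ gives M(t) = F₁/k + (M₀ − F₁/k)·e^(−kt).
F₁/k = 65.40/0.1129 = 579.52 kg; kt = 0.1129 × 10.4 = 1.174, e^(−kt) = 0.3092.
M(10.4) = 579.52 + (230.3 − 579.52) × 0.3092 = 579.52 − 108.0 = 471.53 kg.

472 kg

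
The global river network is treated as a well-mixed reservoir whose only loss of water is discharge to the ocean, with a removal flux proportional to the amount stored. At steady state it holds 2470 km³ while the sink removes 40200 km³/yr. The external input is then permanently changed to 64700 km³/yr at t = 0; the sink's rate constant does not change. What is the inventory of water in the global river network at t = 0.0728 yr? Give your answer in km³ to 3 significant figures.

τ = M₀/F₀ = 2470/40200 = 0.06144 yr; rate constant k = 1/τ.
New steady state M_∞ = F₁/k = F₁·τ = 64700 × 0.06144 = 3975.3 km³.
M(t) = M_∞ + (M₀ − M_∞)·e^(−t/τ); t/τ = 0.0728/0.06144 = 1.185, so e^(−t/τ) = 0.3058.
M(t) = 3975.3 − 1505 × 0.3058 = 3515.0 km³.

3520 km³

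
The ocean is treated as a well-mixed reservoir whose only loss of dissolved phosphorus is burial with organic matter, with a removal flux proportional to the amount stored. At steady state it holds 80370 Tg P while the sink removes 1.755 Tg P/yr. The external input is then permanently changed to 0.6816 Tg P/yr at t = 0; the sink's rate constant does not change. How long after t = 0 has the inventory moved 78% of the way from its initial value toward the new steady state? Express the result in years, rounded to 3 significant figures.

τ = M₀/F₀ = 80370/1.755 = 45790 yr.
The remaining gap fraction is e^(−t/τ); 78% covered ⇒ e^(−t/τ) = 0.220.
t = −τ ln(0.220) = 45790 × 1.514 = 69340 yr.

69300 yr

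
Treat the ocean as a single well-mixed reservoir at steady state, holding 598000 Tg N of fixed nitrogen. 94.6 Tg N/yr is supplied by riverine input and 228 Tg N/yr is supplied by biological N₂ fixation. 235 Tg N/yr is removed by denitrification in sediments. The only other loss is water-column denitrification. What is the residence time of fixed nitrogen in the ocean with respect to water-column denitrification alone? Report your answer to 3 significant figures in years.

6830 yr

At steady state ΣF_in = ΣF_out.
ΣF_in = 94.6 + 228 = 322.60 Tg N/yr.
Water-column denitrification flux = ΣF_in − (235) = 322.60 − 235.0 = 87.60 Tg N/yr.
τ = M / F = 598000 / 87.60 = 6826 yr.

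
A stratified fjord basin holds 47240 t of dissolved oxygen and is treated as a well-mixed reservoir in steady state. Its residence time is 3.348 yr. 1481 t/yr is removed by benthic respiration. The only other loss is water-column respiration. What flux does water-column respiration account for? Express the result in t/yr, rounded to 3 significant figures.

12600 t/yr

Total removal F = M/τ = 47240 / 3.348 = 14110 t/yr.
Water-column respiration = F − (1481) = 14110 − 1481 = 12630 t/yr.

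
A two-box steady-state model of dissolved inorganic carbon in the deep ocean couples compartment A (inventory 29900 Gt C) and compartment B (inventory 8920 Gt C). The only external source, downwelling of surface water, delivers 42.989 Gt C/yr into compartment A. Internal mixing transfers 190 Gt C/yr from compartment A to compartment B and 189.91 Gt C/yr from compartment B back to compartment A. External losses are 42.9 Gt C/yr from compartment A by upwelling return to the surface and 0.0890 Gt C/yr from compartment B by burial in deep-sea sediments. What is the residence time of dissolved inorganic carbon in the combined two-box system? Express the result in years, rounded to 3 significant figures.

For the system as a whole, the A↔B exchange is internal and contributes nothing to the throughput; only the external sinks remove mass.
M_total = 29900 + 8920 = 38820 Gt C.
ΣF_external_out = 42.9 + 0.0890 = 42.989 Gt C/yr.
τ = M_total / ΣF_ext = 38820 / 42.989 = 903.0 yr.

903 yr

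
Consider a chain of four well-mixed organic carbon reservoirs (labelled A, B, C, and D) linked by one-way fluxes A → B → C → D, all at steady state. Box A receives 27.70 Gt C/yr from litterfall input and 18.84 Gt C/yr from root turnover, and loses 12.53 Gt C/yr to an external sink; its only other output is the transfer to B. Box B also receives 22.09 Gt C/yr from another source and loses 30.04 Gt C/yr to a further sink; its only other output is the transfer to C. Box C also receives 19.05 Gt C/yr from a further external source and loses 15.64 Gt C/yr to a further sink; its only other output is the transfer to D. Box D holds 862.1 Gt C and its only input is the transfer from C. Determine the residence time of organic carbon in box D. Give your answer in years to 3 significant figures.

Box A: F(A→B) = (27.70 + 18.84) − 12.53 = 34.010 Gt C/yr.
Box B: F(B→C) = (34.010 + 22.09) − 30.04 = 26.060 Gt C/yr.
Box C: F(C→D) = (26.060 + 19.05) − 15.64 = 29.470 Gt C/yr.
Box D throughput = its input = 29.470 Gt C/yr; τ = 862.1 / 29.470 = 29.25 yr.

29.3 yr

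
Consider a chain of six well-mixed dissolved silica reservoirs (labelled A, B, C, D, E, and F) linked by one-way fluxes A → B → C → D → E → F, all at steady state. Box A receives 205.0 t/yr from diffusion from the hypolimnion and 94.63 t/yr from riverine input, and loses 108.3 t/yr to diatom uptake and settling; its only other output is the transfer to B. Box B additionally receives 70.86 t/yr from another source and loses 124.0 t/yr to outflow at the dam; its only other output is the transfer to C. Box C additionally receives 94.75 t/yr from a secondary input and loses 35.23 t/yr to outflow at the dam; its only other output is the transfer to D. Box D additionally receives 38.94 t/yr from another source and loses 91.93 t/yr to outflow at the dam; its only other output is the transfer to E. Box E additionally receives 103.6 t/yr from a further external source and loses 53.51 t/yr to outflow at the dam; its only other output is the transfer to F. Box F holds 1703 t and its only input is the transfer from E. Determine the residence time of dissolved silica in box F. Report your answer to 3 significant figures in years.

8.74 yr

Box A: F(A→B) = (205.0 + 94.63) − 108.3 = 191.33 t/yr.
Box B: F(B→C) = (191.33 + 70.86) − 124.0 = 138.19 t/yr.
Box C: F(C→D) = (138.19 + 94.75) − 35.23 = 197.71 t/yr.
Box D: F(D→E) = (197.71 + 38.94) − 91.93 = 144.72 t/yr.
Box E: F(E→F) = (144.72 + 103.6) − 53.51 = 194.81 t/yr.
Box F throughput = its input = 194.81 t/yr; τ = 1703 / 194.81 = 8.742 yr.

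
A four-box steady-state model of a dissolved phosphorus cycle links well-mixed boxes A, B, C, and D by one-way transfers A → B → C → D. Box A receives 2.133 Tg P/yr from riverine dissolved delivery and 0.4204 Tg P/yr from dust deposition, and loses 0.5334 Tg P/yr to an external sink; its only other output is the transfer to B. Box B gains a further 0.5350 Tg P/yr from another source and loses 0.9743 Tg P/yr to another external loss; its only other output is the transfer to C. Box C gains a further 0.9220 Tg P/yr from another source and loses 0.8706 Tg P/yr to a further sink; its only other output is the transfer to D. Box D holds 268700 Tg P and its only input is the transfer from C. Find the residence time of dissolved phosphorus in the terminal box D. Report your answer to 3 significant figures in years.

165000 yr

Box A: F(A→B) = (2.133 + 0.4204) − 0.5334 = 2.0200 Tg P/yr.
Box B: F(B→C) = (2.0200 + 0.5350) − 0.9743 = 1.5807 Tg P/yr.
Box C: F(C→D) = (1.5807 + 0.9220) − 0.8706 = 1.6321 Tg P/yr.
Box D throughput = its input = 1.6321 Tg P/yr; τ = 268700 / 1.6321 = 164600 yr.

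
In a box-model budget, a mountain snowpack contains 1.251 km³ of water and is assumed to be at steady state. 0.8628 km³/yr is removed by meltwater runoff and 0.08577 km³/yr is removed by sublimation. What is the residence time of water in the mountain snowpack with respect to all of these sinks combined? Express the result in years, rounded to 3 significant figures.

Total removal flux = 0.8628 + 0.08577 = 0.94857 km³/yr.
τ = M / ΣF_out = 1.251 / 0.94857 = 1.319 yr.

1.32 yr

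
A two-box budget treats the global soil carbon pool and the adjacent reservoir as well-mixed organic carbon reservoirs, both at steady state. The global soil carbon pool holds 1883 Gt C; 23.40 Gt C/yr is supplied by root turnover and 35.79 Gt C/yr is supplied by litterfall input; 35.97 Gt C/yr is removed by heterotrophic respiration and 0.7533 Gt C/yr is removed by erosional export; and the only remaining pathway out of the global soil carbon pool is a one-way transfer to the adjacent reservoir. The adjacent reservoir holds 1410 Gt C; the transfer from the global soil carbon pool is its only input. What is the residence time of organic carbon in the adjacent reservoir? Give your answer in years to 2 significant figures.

Balance the global soil carbon pool: ΣF_in = 23.40 + 35.79 = 59.190 Gt C/yr.
Transfer to the adjacent reservoir = ΣF_in − (35.97 + 0.7533) = 22.467 Gt C/yr.
At steady state the output of the adjacent reservoir equals its input, 22.467 Gt C/yr.
τ = M / F = 1410 / 22.467 = 62.76 yr.

63 yr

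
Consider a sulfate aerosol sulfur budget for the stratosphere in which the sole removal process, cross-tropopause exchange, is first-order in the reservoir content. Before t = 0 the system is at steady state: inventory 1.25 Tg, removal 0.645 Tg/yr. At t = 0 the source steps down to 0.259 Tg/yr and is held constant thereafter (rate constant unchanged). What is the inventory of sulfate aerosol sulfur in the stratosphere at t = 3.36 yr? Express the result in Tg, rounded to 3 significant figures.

0.634 Tg

The sink rate constant is k = F₀/M₀ = 0.645/1.25 = 0.5160 yr⁻¹.
Solving dM/dt = F₁ − kM with M(0) = M₀ gives M(t) = F₁/k + (M₀ − F₁/k)·e^(−kt).
F₁/k = 0.259/0.5160 = 0.50194 Tg; kt = 0.5160 × 3.36 = 1.734, e^(−kt) = 0.1766.
M(3.36) = 0.50194 + (1.25 − 0.50194) × 0.1766 = 0.50194 + 0.1321 = 0.63406 Tg.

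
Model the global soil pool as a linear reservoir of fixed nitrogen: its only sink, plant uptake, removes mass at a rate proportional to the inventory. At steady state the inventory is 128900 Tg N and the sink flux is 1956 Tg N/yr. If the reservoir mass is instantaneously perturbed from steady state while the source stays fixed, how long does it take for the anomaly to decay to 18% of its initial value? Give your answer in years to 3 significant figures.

For a linear reservoir the anomaly decays as exp(−t/τ) with τ = M/F = 128900/1956 = 65.90 yr.
exp(−t/τ) = 0.18 ⇒ t = −τ ln(0.18) = 65.90 × 1.715 = 113.0 yr.

113 yr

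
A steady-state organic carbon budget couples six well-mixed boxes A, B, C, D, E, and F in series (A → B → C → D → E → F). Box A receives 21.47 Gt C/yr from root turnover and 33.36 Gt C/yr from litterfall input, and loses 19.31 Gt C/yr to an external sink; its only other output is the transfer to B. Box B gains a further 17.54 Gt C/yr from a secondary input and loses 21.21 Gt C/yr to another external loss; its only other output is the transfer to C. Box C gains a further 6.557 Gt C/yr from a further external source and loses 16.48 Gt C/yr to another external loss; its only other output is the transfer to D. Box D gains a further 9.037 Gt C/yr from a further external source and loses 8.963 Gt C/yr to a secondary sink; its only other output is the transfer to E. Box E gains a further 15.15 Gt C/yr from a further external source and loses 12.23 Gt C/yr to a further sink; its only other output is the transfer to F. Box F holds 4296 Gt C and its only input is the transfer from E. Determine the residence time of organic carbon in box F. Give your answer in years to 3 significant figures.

172 yr

Box A: F(A→B) = (21.47 + 33.36) − 19.31 = 35.520 Gt C/yr.
Box B: F(B→C) = (35.520 + 17.54) − 21.21 = 31.850 Gt C/yr.
Box C: F(C→D) = (31.850 + 6.557) − 16.48 = 21.927 Gt C/yr.
Box D: F(D→E) = (21.927 + 9.037) − 8.963 = 22.001 Gt C/yr.
Box E: F(E→F) = (22.001 + 15.15) − 12.23 = 24.921 Gt C/yr.
Box F throughput = its input = 24.921 Gt C/yr; τ = 4296 / 24.921 = 172.4 yr.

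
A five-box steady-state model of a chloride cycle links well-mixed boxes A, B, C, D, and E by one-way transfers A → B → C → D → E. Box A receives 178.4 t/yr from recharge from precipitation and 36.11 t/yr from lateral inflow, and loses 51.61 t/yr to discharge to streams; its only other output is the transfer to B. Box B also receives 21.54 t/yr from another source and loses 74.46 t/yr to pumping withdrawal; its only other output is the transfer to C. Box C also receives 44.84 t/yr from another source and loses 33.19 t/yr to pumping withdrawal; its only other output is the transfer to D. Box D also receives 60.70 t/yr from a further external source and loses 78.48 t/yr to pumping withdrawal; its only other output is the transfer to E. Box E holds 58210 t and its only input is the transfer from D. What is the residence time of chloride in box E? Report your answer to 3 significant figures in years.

561 yr

Box A: F(A→B) = (178.4 + 36.11) − 51.61 = 162.90 t/yr.
Box B: F(B→C) = (162.90 + 21.54) − 74.46 = 109.98 t/yr.
Box C: F(C→D) = (109.98 + 44.84) − 33.19 = 121.63 t/yr.
Box D: F(D→E) = (121.63 + 60.70) − 78.48 = 103.85 t/yr.
Box E throughput = its input = 103.85 t/yr; τ = 58210 / 103.85 = 560.5 yr.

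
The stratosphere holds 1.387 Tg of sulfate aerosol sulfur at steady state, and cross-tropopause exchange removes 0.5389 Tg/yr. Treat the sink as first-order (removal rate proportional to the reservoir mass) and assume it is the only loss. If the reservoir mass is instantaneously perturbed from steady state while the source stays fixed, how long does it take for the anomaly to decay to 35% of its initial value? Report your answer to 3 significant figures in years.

2.70 yr

For a linear reservoir the anomaly decays as exp(−t/τ) with τ = M/F = 1.387/0.5389 = 2.574 yr.
exp(−t/τ) = 0.35 ⇒ t = −τ ln(0.35) = 2.574 × 1.050 = 2.702 yr.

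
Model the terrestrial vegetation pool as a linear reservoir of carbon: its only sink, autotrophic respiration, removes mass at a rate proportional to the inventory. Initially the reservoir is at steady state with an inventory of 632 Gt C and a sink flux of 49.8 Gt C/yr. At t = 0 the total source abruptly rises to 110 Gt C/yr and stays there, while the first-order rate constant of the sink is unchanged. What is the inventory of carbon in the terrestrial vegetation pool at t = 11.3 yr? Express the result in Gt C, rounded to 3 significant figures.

τ = M₀/F₀ = 632/49.8 = 12.69 yr; rate constant k = 1/τ.
New steady state M_∞ = F₁/k = F₁·τ = 110 × 12.69 = 1396.0 Gt C.
M(t) = M_∞ + (M₀ − M_∞)·e^(−t/τ); t/τ = 11.3/12.69 = 0.8904, so e^(−t/τ) = 0.4105.
M(t) = 1396.0 − 764.0 × 0.4105 = 1082.4 Gt C.

1080 Gt C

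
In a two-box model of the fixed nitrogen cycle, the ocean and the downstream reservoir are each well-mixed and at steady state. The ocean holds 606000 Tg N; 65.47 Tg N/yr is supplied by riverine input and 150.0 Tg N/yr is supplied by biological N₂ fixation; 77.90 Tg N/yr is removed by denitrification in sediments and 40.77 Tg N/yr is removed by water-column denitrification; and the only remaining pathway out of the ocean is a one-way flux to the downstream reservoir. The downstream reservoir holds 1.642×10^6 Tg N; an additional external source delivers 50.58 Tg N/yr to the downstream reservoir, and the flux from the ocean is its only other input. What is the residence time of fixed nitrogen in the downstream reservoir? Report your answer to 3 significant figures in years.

11100 yr

Balance the ocean: ΣF_in = 65.47 + 150.0 = 215.47 Tg N/yr.
Flux to the downstream reservoir = ΣF_in − (77.90 + 40.77) = 96.800 Tg N/yr.
Total input to the downstream reservoir = 96.800 + 50.58 = 147.38 Tg N/yr; at steady state this equals its total output.
τ = M / F = 1.642×10^6 / 147.38 = 11140 yr.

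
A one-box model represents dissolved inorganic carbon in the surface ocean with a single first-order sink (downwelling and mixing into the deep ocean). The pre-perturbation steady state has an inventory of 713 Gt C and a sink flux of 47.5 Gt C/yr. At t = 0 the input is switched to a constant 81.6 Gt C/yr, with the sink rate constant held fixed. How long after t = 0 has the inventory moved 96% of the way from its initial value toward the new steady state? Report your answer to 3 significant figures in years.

τ = M₀/F₀ = 713/47.5 = 15.01 yr.
The remaining gap fraction is e^(−t/τ); 96% covered ⇒ e^(−t/τ) = 0.0400.
t = −τ ln(0.0400) = 15.01 × 3.219 = 48.32 yr.

48.3 yr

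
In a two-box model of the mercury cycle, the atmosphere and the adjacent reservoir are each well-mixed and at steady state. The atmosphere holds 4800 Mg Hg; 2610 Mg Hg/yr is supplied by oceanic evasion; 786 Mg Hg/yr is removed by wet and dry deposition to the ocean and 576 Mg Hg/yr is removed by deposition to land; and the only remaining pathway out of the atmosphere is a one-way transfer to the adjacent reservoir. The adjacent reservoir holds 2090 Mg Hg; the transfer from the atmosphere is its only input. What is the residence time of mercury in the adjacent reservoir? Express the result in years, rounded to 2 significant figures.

Balance the atmosphere: ΣF_in = 2610.0 Mg Hg/yr.
Transfer to the adjacent reservoir = ΣF_in − (786 + 576) = 1248.0 Mg Hg/yr.
At steady state the output of the adjacent reservoir equals its input, 1248.0 Mg Hg/yr.
τ = M / F = 2090 / 1248.0 = 1.675 yr.

1.7 yr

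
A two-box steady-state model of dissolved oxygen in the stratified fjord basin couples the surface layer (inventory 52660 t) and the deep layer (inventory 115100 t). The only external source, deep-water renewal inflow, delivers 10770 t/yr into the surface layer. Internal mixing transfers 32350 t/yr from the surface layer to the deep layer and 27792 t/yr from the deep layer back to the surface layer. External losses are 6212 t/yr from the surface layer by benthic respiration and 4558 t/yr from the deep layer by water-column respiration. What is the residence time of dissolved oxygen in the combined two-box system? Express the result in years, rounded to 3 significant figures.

15.6 yr

Residence time in the combined system uses the total inventory and the total *external* removal — internal exchanges between the two boxes cancel.
M_total = 52660 + 115100 = 167760 t.
ΣF_external_out = 6212 + 4558 = 10770 t/yr.
τ = M_total / ΣF_ext = 167760 / 10770 = 15.58 yr.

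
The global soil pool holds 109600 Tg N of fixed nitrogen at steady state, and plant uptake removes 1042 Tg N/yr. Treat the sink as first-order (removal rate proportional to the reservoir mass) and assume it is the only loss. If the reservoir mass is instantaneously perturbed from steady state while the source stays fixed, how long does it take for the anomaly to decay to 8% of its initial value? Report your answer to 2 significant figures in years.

For a linear reservoir the anomaly decays as exp(−t/τ) with τ = M/F = 109600/1042 = 105.2 yr.
exp(−t/τ) = 0.08 ⇒ t = −τ ln(0.08) = 105.2 × 2.526 = 265.7 yr.

270 yr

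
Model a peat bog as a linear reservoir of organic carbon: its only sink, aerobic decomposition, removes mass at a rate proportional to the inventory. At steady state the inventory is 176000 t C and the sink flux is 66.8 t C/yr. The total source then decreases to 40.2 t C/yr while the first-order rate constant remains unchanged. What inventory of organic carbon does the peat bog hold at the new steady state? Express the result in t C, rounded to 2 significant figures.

110000 t C

Rate constant k = F/M = 66.8 / 176000 = 0.0003795 yr⁻¹.
At the new steady state, source = k·M_new ⇒ M_new = 40.2 / 0.0003795 = 105900 t C.
(Equivalently M_new = M × F_new/F_old = 176000 × 40.2/66.8.)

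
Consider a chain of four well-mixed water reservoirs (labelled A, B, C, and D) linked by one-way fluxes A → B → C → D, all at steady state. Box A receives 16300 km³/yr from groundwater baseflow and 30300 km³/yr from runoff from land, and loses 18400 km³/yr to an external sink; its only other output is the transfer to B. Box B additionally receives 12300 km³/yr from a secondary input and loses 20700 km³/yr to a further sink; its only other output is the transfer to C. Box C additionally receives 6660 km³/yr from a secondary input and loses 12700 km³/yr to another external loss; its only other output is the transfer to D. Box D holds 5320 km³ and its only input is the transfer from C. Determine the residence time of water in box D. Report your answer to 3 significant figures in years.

0.387 yr

Box A: F(A→B) = (16300 + 30300) − 18400 = 28200 km³/yr.
Box B: F(B→C) = (28200 + 12300) − 20700 = 19800 km³/yr.
Box C: F(C→D) = (19800 + 6660) − 12700 = 13760 km³/yr.
Box D throughput = its input = 13760 km³/yr; τ = 5320 / 13760 = 0.3866 yr.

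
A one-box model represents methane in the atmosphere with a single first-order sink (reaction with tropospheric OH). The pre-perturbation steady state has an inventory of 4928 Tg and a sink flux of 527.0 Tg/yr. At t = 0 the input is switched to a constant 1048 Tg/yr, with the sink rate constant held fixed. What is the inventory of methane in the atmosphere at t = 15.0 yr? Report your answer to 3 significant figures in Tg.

8820 Tg

The sink rate constant is k = F₀/M₀ = 527.0/4928 = 0.1069 yr⁻¹.
Solving dM/dt = F₁ − kM with M(0) = M₀ gives M(t) = F₁/k + (M₀ − F₁/k)·e^(−kt).
F₁/k = 1048/0.1069 = 9799.9 Tg; kt = 0.1069 × 15.0 = 1.604, e^(−kt) = 0.2011.
M(15.0) = 9799.9 + (4928 − 9799.9) × 0.2011 = 9799.9 − 979.6 = 8820.3 Tg.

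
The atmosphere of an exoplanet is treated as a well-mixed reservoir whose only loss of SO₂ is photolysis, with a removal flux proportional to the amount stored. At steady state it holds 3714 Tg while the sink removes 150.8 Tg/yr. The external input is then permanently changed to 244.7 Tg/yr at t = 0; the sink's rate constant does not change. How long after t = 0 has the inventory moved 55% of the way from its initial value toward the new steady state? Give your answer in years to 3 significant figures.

τ = M₀/F₀ = 3714/150.8 = 24.63 yr.
The remaining gap fraction is e^(−t/τ); 55% covered ⇒ e^(−t/τ) = 0.450.
t = −τ ln(0.450) = 24.63 × 0.7985 = 19.67 yr.

19.7 yr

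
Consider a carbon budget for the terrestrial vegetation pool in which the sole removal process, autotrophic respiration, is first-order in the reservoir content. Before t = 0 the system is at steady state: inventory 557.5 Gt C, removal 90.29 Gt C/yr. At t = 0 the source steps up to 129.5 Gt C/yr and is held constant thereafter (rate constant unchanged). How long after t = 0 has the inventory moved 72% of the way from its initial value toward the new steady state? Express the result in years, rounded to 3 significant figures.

τ = M₀/F₀ = 557.5/90.29 = 6.175 yr.
The remaining gap fraction is e^(−t/τ); 72% covered ⇒ e^(−t/τ) = 0.280.
t = −τ ln(0.280) = 6.175 × 1.273 = 7.860 yr.

7.86 yr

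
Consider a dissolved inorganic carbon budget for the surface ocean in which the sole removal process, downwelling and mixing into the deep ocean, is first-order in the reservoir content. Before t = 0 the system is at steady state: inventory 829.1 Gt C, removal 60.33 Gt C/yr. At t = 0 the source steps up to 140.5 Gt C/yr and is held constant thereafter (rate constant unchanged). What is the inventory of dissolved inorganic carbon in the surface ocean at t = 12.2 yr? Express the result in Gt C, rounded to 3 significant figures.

1480 Gt C

Residence time τ = M₀/F₀ = 13.74 yr. The eventual steady state is M_∞ = M₀·(F₁/F₀) = 829.1 × 140.5/60.33 = 1930.9 Gt C.
The anomaly ΔM(t) = M(t) − M_∞ decays as ΔM₀·e^(−t/τ) with ΔM₀ = 829.1 − 1930.9 = −1102 Gt C.
At t = 12.2 yr, e^(−t/τ) = e^(−0.8877) = 0.4116, so ΔM = −453.5 Gt C and M = 1930.9 − 453.5 = 1477.4 Gt C.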